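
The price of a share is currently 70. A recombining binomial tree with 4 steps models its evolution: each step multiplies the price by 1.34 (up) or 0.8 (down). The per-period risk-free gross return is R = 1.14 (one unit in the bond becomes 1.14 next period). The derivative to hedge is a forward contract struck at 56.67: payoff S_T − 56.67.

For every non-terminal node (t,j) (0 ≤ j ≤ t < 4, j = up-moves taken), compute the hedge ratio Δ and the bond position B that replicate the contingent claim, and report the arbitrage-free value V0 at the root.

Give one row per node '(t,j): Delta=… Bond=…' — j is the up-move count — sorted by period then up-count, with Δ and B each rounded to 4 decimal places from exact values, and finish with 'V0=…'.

No-arbitrage ⇒ martingale measure with p* = (R−d)/(u−d) = 0.6296.
Terminal payoffs: V(4,0)=-27.9980, V(4,1)=-8.6444, V(4,2)=23.7729, V(4,3)=78.0718, V(4,4)=169.0226
  t=3,j=0: stock 35.8400 → up 48.0256 (V=-8.6444), down 28.6720 (V=-27.9980). Price -13.8705; hedge Δ=1.0000, bond B=-49.7105.
  t=3,j=1: stock 60.0320 → up 80.4429 (V=23.7729), down 48.0256 (V=-8.6444). Price 10.3215; hedge Δ=1.0000, bond B=-49.7105.
  t=3,j=2: stock 100.5536 → up 134.7418 (V=78.0718), down 80.4429 (V=23.7729). Price 50.8431; hedge Δ=1.0000, bond B=-49.7105.
  t=3,j=3: stock 168.4273 → up 225.6926 (V=169.0226), down 134.7418 (V=78.0718). Price 118.7168; hedge Δ=1.0000, bond B=-49.7105.
  t=2,j=0: stock 44.8000 → up 60.0320 (V=10.3215), down 35.8400 (V=-13.8705). Price 1.1943; hedge Δ=1.0000, bond B=-43.6057.
  t=2,j=1: stock 75.0400 → up 100.5536 (V=50.8431), down 60.0320 (V=10.3215). Price 31.4343; hedge Δ=1.0000, bond B=-43.6057.
  t=2,j=2: stock 125.6920 → up 168.4273 (V=118.7168), down 100.5536 (V=50.8431). Price 82.0863; hedge Δ=1.0000, bond B=-43.6057.
  t=1,j=0: stock 56.0000 → up 75.0400 (V=31.4343), down 44.8000 (V=1.1943). Price 17.7494; hedge Δ=1.0000, bond B=-38.2506.
  t=1,j=1: stock 93.8000 → up 125.6920 (V=82.0863), down 75.0400 (V=31.4343). Price 55.5494; hedge Δ=1.0000, bond B=-38.2506.
  t=0,j=0: stock 70.0000 → up 93.8000 (V=55.5494), down 56.0000 (V=17.7494). Price 36.4468; hedge Δ=1.0000, bond B=-33.5532.
Each (Δ,B) replicates both successor values, so the strategy is self-financing and V0 is arbitrage-free.

(0,0): Delta=1.0000 Bond=-33.5532
(1,0): Delta=1.0000 Bond=-38.2506
(1,1): Delta=1.0000 Bond=-38.2506
(2,0): Delta=1.0000 Bond=-43.6057
(2,1): Delta=1.0000 Bond=-43.6057
(2,2): Delta=1.0000 Bond=-43.6057
(3,0): Delta=1.0000 Bond=-49.7105
(3,1): Delta=1.0000 Bond=-49.7105
(3,2): Delta=1.0000 Bond=-49.7105
(3,3): Delta=1.0000 Bond=-49.7105
V0=36.4468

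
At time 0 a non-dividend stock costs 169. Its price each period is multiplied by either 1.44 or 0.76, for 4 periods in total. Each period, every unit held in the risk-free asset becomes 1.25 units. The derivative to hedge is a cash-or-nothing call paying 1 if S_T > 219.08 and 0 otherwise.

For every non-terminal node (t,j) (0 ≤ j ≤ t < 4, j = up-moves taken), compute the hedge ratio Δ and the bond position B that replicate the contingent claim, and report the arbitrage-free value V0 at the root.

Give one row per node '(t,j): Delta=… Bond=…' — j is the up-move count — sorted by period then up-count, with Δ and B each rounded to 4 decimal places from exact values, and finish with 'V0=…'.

(0,0): Delta=0.0019 Bond=-0.0460
(1,0): Delta=0.0038 Bond=-0.2971
(1,1): Delta=0.0016 Bond=0.0354
(2,0): Delta=0.0000 Bond=0.0000
(2,1): Delta=0.0046 Bond=-0.5154
(2,2): Delta=0.0009 Bond=0.2613
(3,0): Delta=0.0000 Bond=0.0000
(3,1): Delta=0.0000 Bond=0.0000
(3,2): Delta=0.0055 Bond=-0.8941
(3,3): Delta=0.0000 Bond=0.8000
V0=0.2817

Under the risk-neutral measure, an up-move has probability p* = (R−d)/(u−d) = 0.7206 and values discount at R = 1.25.
Terminal payoffs: V(4,0)=0.0000, V(4,1)=0.0000, V(4,2)=0.0000, V(4,3)=1.0000, V(4,4)=1.0000
Node (3,0) S=74.1869: V=(p*·0.0000+(1−p*)·0.0000)/1.25=0.0000; Δ=(0.0000−0.0000)/(106.8292−56.3821)=0.0000; B=V−Δ·S=0.0000
Node (3,1) S=140.5647: V=(p*·0.0000+(1−p*)·0.0000)/1.25=0.0000; Δ=(0.0000−0.0000)/(202.4132−106.8292)=0.0000; B=V−Δ·S=0.0000
Node (3,2) S=266.3332: V=(p*·1.0000+(1−p*)·0.0000)/1.25=0.5765; Δ=(1.0000−0.0000)/(383.5198−202.4132)=0.0055; B=V−Δ·S=-0.8941
Node (3,3) S=504.6313: V=(p*·1.0000+(1−p*)·1.0000)/1.25=0.8000; Δ=(1.0000−1.0000)/(726.6691−383.5198)=0.0000; B=V−Δ·S=0.8000
Node (2,0) S=97.6144: V=(p*·0.0000+(1−p*)·0.0000)/1.25=0.0000; Δ=(0.0000−0.0000)/(140.5647−74.1869)=0.0000; B=V−Δ·S=0.0000
Node (2,1) S=184.9536: V=(p*·0.5765+(1−p*)·0.0000)/1.25=0.3323; Δ=(0.5765−0.0000)/(266.3332−140.5647)=0.0046; B=V−Δ·S=-0.5154
Node (2,2) S=350.4384: V=(p*·0.8000+(1−p*)·0.5765)/1.25=0.5900; Δ=(0.8000−0.5765)/(504.6313−266.3332)=0.0009; B=V−Δ·S=0.2613
Node (1,0) S=128.4400: V=(p*·0.3323+(1−p*)·0.0000)/1.25=0.1916; Δ=(0.3323−0.0000)/(184.9536−97.6144)=0.0038; B=V−Δ·S=-0.2971
Node (1,1) S=243.3600: V=(p*·0.5900+(1−p*)·0.3323)/1.25=0.4144; Δ=(0.5900−0.3323)/(350.4384−184.9536)=0.0016; B=V−Δ·S=0.0354
Node (0,0) S=169.0000: V=(p*·0.4144+(1−p*)·0.1916)/1.25=0.2817; Δ=(0.4144−0.1916)/(243.3600−128.4400)=0.0019; B=V−Δ·S=-0.0460
The time-0 hedge costs 0.2817, which is the no-arbitrage price.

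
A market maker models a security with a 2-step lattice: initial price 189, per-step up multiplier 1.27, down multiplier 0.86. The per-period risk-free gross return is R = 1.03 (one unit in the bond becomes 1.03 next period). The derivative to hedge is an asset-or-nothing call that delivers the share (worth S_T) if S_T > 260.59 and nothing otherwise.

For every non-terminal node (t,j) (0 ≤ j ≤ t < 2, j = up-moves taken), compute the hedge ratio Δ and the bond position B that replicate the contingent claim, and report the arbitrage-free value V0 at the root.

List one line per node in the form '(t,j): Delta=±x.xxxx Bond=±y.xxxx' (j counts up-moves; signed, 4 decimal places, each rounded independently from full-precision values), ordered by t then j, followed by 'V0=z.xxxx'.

(0,0): Delta=1.5836 Bond=-249.9047
(1,0): Delta=0.0000 Bond=0.0000
(1,1): Delta=3.0976 Bond=-620.7927
V0=49.3998

No-arbitrage ⇒ martingale measure with p* = (R−d)/(u−d) = 0.4146.
Terminal values V(2,·): V(2,0)=0.0000, V(2,1)=0.0000, V(2,2)=304.8381
  t=1,j=0: stock 162.5400 → up 206.4258 (V=0.0000), down 139.7844 (V=0.0000). Price 0.0000; hedge Δ=0.0000, bond B=0.0000.
  t=1,j=1: stock 240.0300 → up 304.8381 (V=304.8381), down 206.4258 (V=0.0000). Price 122.7148; hedge Δ=3.0976, bond B=-620.7927.
  t=0,j=0: stock 189.0000 → up 240.0300 (V=122.7148), down 162.5400 (V=0.0000). Price 49.3998; hedge Δ=1.5836, bond B=-249.9047.
Check: Δ(0,0)·S0 + B(0,0) = 49.3998 = V0.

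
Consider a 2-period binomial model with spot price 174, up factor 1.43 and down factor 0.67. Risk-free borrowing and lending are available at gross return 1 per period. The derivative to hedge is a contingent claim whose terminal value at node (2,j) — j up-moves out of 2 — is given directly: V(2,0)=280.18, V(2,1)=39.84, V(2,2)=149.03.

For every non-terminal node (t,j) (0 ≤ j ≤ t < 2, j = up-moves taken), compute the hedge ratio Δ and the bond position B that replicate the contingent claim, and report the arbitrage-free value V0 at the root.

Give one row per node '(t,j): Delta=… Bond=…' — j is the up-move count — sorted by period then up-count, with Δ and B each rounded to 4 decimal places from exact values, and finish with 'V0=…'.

(0,0): Delta=-0.6698 Bond=253.9036
(1,0): Delta=-2.7126 Bond=492.0587
(1,1): Delta=0.5774 Bond=-56.4196
V0=137.3636

Under the risk-neutral measure, an up-move has probability p* = (R−d)/(u−d) = 0.4342 and values discount at R = 1.
Terminal values V(2,·): V(2,0)=280.1800, V(2,1)=39.8400, V(2,2)=149.0300
(1,0): S=116.5800. Δ = (V_up−V_dn)/(S_up−S_dn) = (39.8400−280.1800)/(166.7094−78.1086) = -2.7126. V = [p*·39.8400 + (1−p*)·280.1800]/1 = 175.8218. B = V − Δ·S = 492.0587.
(1,1): S=248.8200. Δ = (V_up−V_dn)/(S_up−S_dn) = (149.0300−39.8400)/(355.8126−166.7094) = 0.5774. V = [p*·149.0300 + (1−p*)·39.8400]/1 = 87.2514. B = V − Δ·S = -56.4196.
(0,0): S=174.0000. Δ = (V_up−V_dn)/(S_up−S_dn) = (87.2514−175.8218)/(248.8200−116.5800) = -0.6698. V = [p*·87.2514 + (1−p*)·175.8218]/1 = 137.3636. B = V − Δ·S = 253.9036.
Each (Δ,B) replicates both successor values, so the strategy is self-financing and V0 is arbitrage-free.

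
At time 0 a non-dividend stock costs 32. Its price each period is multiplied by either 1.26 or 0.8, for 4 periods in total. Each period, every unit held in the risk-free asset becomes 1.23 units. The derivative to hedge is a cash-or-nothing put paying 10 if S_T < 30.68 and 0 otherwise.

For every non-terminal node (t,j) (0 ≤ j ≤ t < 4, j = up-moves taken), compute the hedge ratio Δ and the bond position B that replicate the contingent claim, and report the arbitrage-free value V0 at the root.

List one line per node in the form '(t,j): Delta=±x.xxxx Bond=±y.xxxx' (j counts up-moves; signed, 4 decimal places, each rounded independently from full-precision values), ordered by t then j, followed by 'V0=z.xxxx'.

(0,0): Delta=-0.0044 Bond=0.1440
(1,0): Delta=-0.0684 Bond=1.8176
(1,1): Delta=-0.0015 Bond=0.0626
(2,0): Delta=-0.8067 Bond=17.3555
(2,1): Delta=-0.0357 Bond=1.1808
(2,2): Delta=0.0000 Bond=0.0000
(3,0): Delta=0.0000 Bond=8.1301
(3,1): Delta=-0.8424 Bond=22.2694
(3,2): Delta=0.0000 Bond=0.0000
(3,3): Delta=0.0000 Bond=0.0000
V0=0.0046

Under the risk-neutral measure, an up-move has probability p* = (R−d)/(u−d) = 0.9348 and values discount at R = 1.23.
Terminal payoffs: V(4,0)=10.0000, V(4,1)=10.0000, V(4,2)=0.0000, V(4,3)=0.0000, V(4,4)=0.0000
Node (3,0) S=16.3840: V=(p*·10.0000+(1−p*)·10.0000)/1.23=8.1301; Δ=(10.0000−10.0000)/(20.6438−13.1072)=0.0000; B=V−Δ·S=8.1301
Node (3,1) S=25.8048: V=(p*·0.0000+(1−p*)·10.0000)/1.23=0.5302; Δ=(0.0000−10.0000)/(32.5140−20.6438)=-0.8424; B=V−Δ·S=22.2694
Node (3,2) S=40.6426: V=(p*·0.0000+(1−p*)·0.0000)/1.23=0.0000; Δ=(0.0000−0.0000)/(51.2096−32.5140)=0.0000; B=V−Δ·S=0.0000
Node (3,3) S=64.0120: V=(p*·0.0000+(1−p*)·0.0000)/1.23=0.0000; Δ=(0.0000−0.0000)/(80.6552−51.2096)=0.0000; B=V−Δ·S=0.0000
Node (2,0) S=20.4800: V=(p*·0.5302+(1−p*)·8.1301)/1.23=0.8340; Δ=(0.5302−8.1301)/(25.8048−16.3840)=-0.8067; B=V−Δ·S=17.3555
Node (2,1) S=32.2560: V=(p*·0.0000+(1−p*)·0.5302)/1.23=0.0281; Δ=(0.0000−0.5302)/(40.6426−25.8048)=-0.0357; B=V−Δ·S=1.1808
Node (2,2) S=50.8032: V=(p*·0.0000+(1−p*)·0.0000)/1.23=0.0000; Δ=(0.0000−0.0000)/(64.0120−40.6426)=0.0000; B=V−Δ·S=0.0000
Node (1,0) S=25.6000: V=(p*·0.0281+(1−p*)·0.8340)/1.23=0.0656; Δ=(0.0281−0.8340)/(32.2560−20.4800)=-0.0684; B=V−Δ·S=1.8176
Node (1,1) S=40.3200: V=(p*·0.0000+(1−p*)·0.0281)/1.23=0.0015; Δ=(0.0000−0.0281)/(50.8032−32.2560)=-0.0015; B=V−Δ·S=0.0626
Node (0,0) S=32.0000: V=(p*·0.0015+(1−p*)·0.0656)/1.23=0.0046; Δ=(0.0015−0.0656)/(40.3200−25.6000)=-0.0044; B=V−Δ·S=0.1440
Root portfolio cost Δ·32+B reproduces V0=0.0046.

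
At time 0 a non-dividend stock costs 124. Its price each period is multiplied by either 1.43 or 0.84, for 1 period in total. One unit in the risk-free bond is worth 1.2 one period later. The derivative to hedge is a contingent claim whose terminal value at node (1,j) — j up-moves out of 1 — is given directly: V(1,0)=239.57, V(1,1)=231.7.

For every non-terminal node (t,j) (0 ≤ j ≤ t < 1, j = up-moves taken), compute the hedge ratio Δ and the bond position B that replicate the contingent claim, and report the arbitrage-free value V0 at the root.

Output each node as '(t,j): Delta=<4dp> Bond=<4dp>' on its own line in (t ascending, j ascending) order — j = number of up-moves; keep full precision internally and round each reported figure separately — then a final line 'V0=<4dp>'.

Since d<R<u, set p* = (R−d)/(u−d) = 0.6102; price each node as the discounted p*-expectation of its children.
Payoff layer (t=1): V(1,0)=239.5700, V(1,1)=231.7000
  t=0,j=0: stock 124.0000 → up 177.3200 (V=231.7000), down 104.1600 (V=239.5700). Price 195.6400; hedge Δ=-0.1076, bond B=208.9790.
Root portfolio cost Δ·124+B reproduces V0=195.6400.

(0,0): Delta=-0.1076 Bond=208.9790
V0=195.6400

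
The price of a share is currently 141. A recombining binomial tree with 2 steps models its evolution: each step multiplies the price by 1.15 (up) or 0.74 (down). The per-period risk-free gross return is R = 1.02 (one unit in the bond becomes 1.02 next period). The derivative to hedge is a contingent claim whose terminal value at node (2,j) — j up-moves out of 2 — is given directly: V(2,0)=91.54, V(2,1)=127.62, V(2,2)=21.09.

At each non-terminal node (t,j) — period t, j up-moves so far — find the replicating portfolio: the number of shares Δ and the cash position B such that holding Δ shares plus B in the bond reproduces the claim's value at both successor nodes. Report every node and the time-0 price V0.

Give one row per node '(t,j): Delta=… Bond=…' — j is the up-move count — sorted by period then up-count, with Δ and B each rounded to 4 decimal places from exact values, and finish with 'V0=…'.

(0,0): Delta=-1.0398 Bond=218.0325
(1,0): Delta=0.8434 Bond=25.9020
(1,1): Delta=-1.6024 Bond=313.6212
V0=71.4228

Under the risk-neutral measure, an up-move has probability p* = (R−d)/(u−d) = 0.6829 and values discount at R = 1.02.
Terminal values V(2,·): V(2,0)=91.5400, V(2,1)=127.6200, V(2,2)=21.0900
  t=1,j=0: stock 104.3400 → up 119.9910 (V=127.6200), down 77.2116 (V=91.5400). Price 113.9020; hedge Δ=0.8434, bond B=25.9020.
  t=1,j=1: stock 162.1500 → up 186.4725 (V=21.0900), down 119.9910 (V=127.6200). Price 53.7920; hedge Δ=-1.6024, bond B=313.6212.
  t=0,j=0: stock 141.0000 → up 162.1500 (V=53.7920), down 104.3400 (V=113.9020). Price 71.4228; hedge Δ=-1.0398, bond B=218.0325.
Root portfolio cost Δ·141+B reproduces V0=71.4228.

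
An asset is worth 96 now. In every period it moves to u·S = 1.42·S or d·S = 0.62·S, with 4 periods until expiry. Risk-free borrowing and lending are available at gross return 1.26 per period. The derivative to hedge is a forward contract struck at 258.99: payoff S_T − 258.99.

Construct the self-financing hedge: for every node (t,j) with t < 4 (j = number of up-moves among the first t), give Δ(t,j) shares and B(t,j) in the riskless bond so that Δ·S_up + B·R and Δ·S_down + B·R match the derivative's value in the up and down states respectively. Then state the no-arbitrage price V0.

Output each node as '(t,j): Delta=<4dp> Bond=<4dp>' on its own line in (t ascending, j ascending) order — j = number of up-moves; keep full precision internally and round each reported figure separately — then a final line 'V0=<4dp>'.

(0,0): Delta=1.0000 Bond=-102.7545
(1,0): Delta=1.0000 Bond=-129.4707
(1,1): Delta=1.0000 Bond=-129.4707
(2,0): Delta=1.0000 Bond=-163.1330
(2,1): Delta=1.0000 Bond=-163.1330
(2,2): Delta=1.0000 Bond=-163.1330
(3,0): Delta=1.0000 Bond=-205.5476
(3,1): Delta=1.0000 Bond=-205.5476
(3,2): Delta=1.0000 Bond=-205.5476
(3,3): Delta=1.0000 Bond=-205.5476
V0=-6.7545

Under the risk-neutral measure, an up-move has probability p* = (R−d)/(u−d) = 0.8000 and values discount at R = 1.26.
Terminal payoffs: V(4,0)=-244.8047, V(4,1)=-226.5011, V(4,2)=-184.5800, V(4,3)=-88.5671, V(4,4)=131.3334
(3,0): S=22.8795. Δ = (V_up−V_dn)/(S_up−S_dn) = (-226.5011−-244.8047)/(32.4889−14.1853) = 1.0000. V = [p*·-226.5011 + (1−p*)·-244.8047]/1.26 = -182.6681. B = V − Δ·S = -205.5476.
(3,1): S=52.4014. Δ = (V_up−V_dn)/(S_up−S_dn) = (-184.5800−-226.5011)/(74.4100−32.4889) = 1.0000. V = [p*·-184.5800 + (1−p*)·-226.5011]/1.26 = -153.1462. B = V − Δ·S = -205.5476.
(3,2): S=120.0161. Δ = (V_up−V_dn)/(S_up−S_dn) = (-88.5671−-184.5800)/(170.4229−74.4100) = 1.0000. V = [p*·-88.5671 + (1−p*)·-184.5800]/1.26 = -85.5315. B = V − Δ·S = -205.5476.
(3,3): S=274.8756. Δ = (V_up−V_dn)/(S_up−S_dn) = (131.3334−-88.5671)/(390.3234−170.4229) = 1.0000. V = [p*·131.3334 + (1−p*)·-88.5671]/1.26 = 69.3280. B = V − Δ·S = -205.5476.
(2,0): S=36.9024. Δ = (V_up−V_dn)/(S_up−S_dn) = (-153.1462−-182.6681)/(52.4014−22.8795) = 1.0000. V = [p*·-153.1462 + (1−p*)·-182.6681]/1.26 = -126.2306. B = V − Δ·S = -163.1330.
(2,1): S=84.5184. Δ = (V_up−V_dn)/(S_up−S_dn) = (-85.5315−-153.1462)/(120.0161−52.4014) = 1.0000. V = [p*·-85.5315 + (1−p*)·-153.1462]/1.26 = -78.6146. B = V − Δ·S = -163.1330.
(2,2): S=193.5744. Δ = (V_up−V_dn)/(S_up−S_dn) = (69.3280−-85.5315)/(274.8756−120.0161) = 1.0000. V = [p*·69.3280 + (1−p*)·-85.5315]/1.26 = 30.4414. B = V − Δ·S = -163.1330.
(1,0): S=59.5200. Δ = (V_up−V_dn)/(S_up−S_dn) = (-78.6146−-126.2306)/(84.5184−36.9024) = 1.0000. V = [p*·-78.6146 + (1−p*)·-126.2306]/1.26 = -69.9507. B = V − Δ·S = -129.4707.
(1,1): S=136.3200. Δ = (V_up−V_dn)/(S_up−S_dn) = (30.4414−-78.6146)/(193.5744−84.5184) = 1.0000. V = [p*·30.4414 + (1−p*)·-78.6146]/1.26 = 6.8493. B = V − Δ·S = -129.4707.
(0,0): S=96.0000. Δ = (V_up−V_dn)/(S_up−S_dn) = (6.8493−-69.9507)/(136.3200−59.5200) = 1.0000. V = [p*·6.8493 + (1−p*)·-69.9507]/1.26 = -6.7545. B = V − Δ·S = -102.7545.
Check: Δ(0,0)·S0 + B(0,0) = -6.7545 = V0.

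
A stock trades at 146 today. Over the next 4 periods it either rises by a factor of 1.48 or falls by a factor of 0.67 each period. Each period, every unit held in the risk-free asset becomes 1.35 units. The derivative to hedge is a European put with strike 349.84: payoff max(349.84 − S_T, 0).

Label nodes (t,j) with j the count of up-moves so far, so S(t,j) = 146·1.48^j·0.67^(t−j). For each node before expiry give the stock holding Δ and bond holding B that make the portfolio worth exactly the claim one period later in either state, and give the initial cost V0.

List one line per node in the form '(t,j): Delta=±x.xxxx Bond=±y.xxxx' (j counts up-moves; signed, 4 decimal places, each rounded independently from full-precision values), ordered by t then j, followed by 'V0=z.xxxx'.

Since d<R<u, set p* = (R−d)/(u−d) = 0.8395; price each node as the discounted p*-expectation of its children.
At expiry t=4: V(4,0)=320.4194, V(4,1)=284.8511, V(4,2)=206.2825, V(4,3)=32.7279, V(4,4)=0.0000
(3,0): S=43.9114. Δ = (V_up−V_dn)/(S_up−S_dn) = (284.8511−320.4194)/(64.9889−29.4206) = -1.0000. V = [p*·284.8511 + (1−p*)·320.4194]/1.35 = 215.2293. B = V − Δ·S = 259.1407.
(3,1): S=96.9983. Δ = (V_up−V_dn)/(S_up−S_dn) = (206.2825−284.8511)/(143.5575−64.9889) = -1.0000. V = [p*·206.2825 + (1−p*)·284.8511]/1.35 = 162.1424. B = V − Δ·S = 259.1407.
(3,2): S=214.2649. Δ = (V_up−V_dn)/(S_up−S_dn) = (32.7279−206.2825)/(317.1121−143.5575) = -1.0000. V = [p*·32.7279 + (1−p*)·206.2825]/1.35 = 44.8758. B = V − Δ·S = 259.1407.
(3,3): S=473.3016. Δ = (V_up−V_dn)/(S_up−S_dn) = (0.0000−32.7279)/(700.4864−317.1121) = -0.0854. V = [p*·0.0000 + (1−p*)·32.7279]/1.35 = 3.8908. B = V − Δ·S = 44.2957.
(2,0): S=65.5394. Δ = (V_up−V_dn)/(S_up−S_dn) = (162.1424−215.2293)/(96.9983−43.9114) = -1.0000. V = [p*·162.1424 + (1−p*)·215.2293]/1.35 = 126.4167. B = V − Δ·S = 191.9561.
(2,1): S=144.7736. Δ = (V_up−V_dn)/(S_up−S_dn) = (44.8758−162.1424)/(214.2649−96.9983) = -1.0000. V = [p*·44.8758 + (1−p*)·162.1424]/1.35 = 47.1825. B = V − Δ·S = 191.9561.
(2,2): S=319.7984. Δ = (V_up−V_dn)/(S_up−S_dn) = (3.8908−44.8758)/(473.3016−214.2649) = -0.1582. V = [p*·3.8908 + (1−p*)·44.8758]/1.35 = 7.7546. B = V − Δ·S = 58.3533.
(1,0): S=97.8200. Δ = (V_up−V_dn)/(S_up−S_dn) = (47.1825−126.4167)/(144.7736−65.5394) = -1.0000. V = [p*·47.1825 + (1−p*)·126.4167]/1.35 = 44.3697. B = V − Δ·S = 142.1897.
(1,1): S=216.0800. Δ = (V_up−V_dn)/(S_up−S_dn) = (7.7546−47.1825)/(319.7984−144.7736) = -0.2253. V = [p*·7.7546 + (1−p*)·47.1825]/1.35 = 10.4315. B = V − Δ·S = 59.1080.
(0,0): S=146.0000. Δ = (V_up−V_dn)/(S_up−S_dn) = (10.4315−44.3697)/(216.0800−97.8200) = -0.2870. V = [p*·10.4315 + (1−p*)·44.3697]/1.35 = 11.7618. B = V − Δ·S = 53.6608.
The time-0 hedge costs 11.7618, which is the no-arbitrage price.

(0,0): Delta=-0.2870 Bond=53.6608
(1,0): Delta=-1.0000 Bond=142.1897
(1,1): Delta=-0.2253 Bond=59.1080
(2,0): Delta=-1.0000 Bond=191.9561
(2,1): Delta=-1.0000 Bond=191.9561
(2,2): Delta=-0.1582 Bond=58.3533
(3,0): Delta=-1.0000 Bond=259.1407
(3,1): Delta=-1.0000 Bond=259.1407
(3,2): Delta=-1.0000 Bond=259.1407
(3,3): Delta=-0.0854 Bond=44.2957
V0=11.7618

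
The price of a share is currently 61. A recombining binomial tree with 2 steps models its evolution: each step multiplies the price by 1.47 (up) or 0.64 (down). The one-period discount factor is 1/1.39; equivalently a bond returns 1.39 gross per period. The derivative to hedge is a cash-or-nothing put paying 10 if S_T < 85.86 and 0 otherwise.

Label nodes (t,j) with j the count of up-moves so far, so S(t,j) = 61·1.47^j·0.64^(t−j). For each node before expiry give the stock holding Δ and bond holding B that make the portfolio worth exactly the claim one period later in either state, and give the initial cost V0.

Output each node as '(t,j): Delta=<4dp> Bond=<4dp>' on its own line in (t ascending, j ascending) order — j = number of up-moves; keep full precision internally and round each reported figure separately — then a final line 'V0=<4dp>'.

(0,0): Delta=-0.1284 Bond=8.7820
(1,0): Delta=0.0000 Bond=7.1942
(1,1): Delta=-0.1344 Bond=12.7416
V0=0.9496

Under the risk-neutral measure, an up-move has probability p* = (R−d)/(u−d) = 0.9036 and values discount at R = 1.39.
Terminal payoffs: V(2,0)=10.0000, V(2,1)=10.0000, V(2,2)=0.0000
Node (1,0) S=39.0400: V=(p*·10.0000+(1−p*)·10.0000)/1.39=7.1942; Δ=(10.0000−10.0000)/(57.3888−24.9856)=0.0000; B=V−Δ·S=7.1942
Node (1,1) S=89.6700: V=(p*·0.0000+(1−p*)·10.0000)/1.39=0.6934; Δ=(0.0000−10.0000)/(131.8149−57.3888)=-0.1344; B=V−Δ·S=12.7416
Node (0,0) S=61.0000: V=(p*·0.6934+(1−p*)·7.1942)/1.39=0.9496; Δ=(0.6934−7.1942)/(89.6700−39.0400)=-0.1284; B=V−Δ·S=8.7820
Each (Δ,B) replicates both successor values, so the strategy is self-financing and V0 is arbitrage-free.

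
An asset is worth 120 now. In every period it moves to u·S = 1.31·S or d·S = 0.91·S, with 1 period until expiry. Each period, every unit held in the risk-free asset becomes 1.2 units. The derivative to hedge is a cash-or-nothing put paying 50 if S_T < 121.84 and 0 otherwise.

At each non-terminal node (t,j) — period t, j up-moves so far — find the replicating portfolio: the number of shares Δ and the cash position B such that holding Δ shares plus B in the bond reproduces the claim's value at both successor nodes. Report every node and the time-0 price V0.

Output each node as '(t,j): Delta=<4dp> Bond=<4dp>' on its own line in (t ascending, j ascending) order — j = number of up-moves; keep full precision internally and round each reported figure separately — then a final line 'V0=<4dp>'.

The replicating-portfolio and risk-neutral prices coincide; use p* = (1.2−0.91)/(1.31−0.91) = 0.7250 for the latter.
Payoff layer (t=1): V(1,0)=50.0000, V(1,1)=0.0000
Node (0,0) S=120.0000: V=(p*·0.0000+(1−p*)·50.0000)/1.2=11.4583; Δ=(0.0000−50.0000)/(157.2000−109.2000)=-1.0417; B=V−Δ·S=136.4583
Self-financing check: at every node Δ·S+B equals the discounted successor values.

(0,0): Delta=-1.0417 Bond=136.4583
V0=11.4583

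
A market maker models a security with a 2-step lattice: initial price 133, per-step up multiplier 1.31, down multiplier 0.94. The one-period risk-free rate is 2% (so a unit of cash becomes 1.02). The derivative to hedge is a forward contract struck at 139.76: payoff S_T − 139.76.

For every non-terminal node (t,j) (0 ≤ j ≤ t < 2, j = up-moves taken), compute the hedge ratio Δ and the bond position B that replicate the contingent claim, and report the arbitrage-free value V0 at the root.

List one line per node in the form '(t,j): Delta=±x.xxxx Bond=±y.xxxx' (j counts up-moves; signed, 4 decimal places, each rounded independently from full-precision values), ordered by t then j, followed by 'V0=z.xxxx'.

(0,0): Delta=1.0000 Bond=-134.3329
(1,0): Delta=1.0000 Bond=-137.0196
(1,1): Delta=1.0000 Bond=-137.0196
V0=-1.3329

No-arbitrage ⇒ martingale measure with p* = (R−d)/(u−d) = 0.2162.
Terminal payoffs: V(2,0)=-22.2412, V(2,1)=24.0162, V(2,2)=88.4813
  t=1,j=0: stock 125.0200 → up 163.7762 (V=24.0162), down 117.5188 (V=-22.2412). Price -11.9996; hedge Δ=1.0000, bond B=-137.0196.
  t=1,j=1: stock 174.2300 → up 228.2413 (V=88.4813), down 163.7762 (V=24.0162). Price 37.2104; hedge Δ=1.0000, bond B=-137.0196.
  t=0,j=0: stock 133.0000 → up 174.2300 (V=37.2104), down 125.0200 (V=-11.9996). Price -1.3329; hedge Δ=1.0000, bond B=-134.3329.
Check: Δ(0,0)·S0 + B(0,0) = -1.3329 = V0.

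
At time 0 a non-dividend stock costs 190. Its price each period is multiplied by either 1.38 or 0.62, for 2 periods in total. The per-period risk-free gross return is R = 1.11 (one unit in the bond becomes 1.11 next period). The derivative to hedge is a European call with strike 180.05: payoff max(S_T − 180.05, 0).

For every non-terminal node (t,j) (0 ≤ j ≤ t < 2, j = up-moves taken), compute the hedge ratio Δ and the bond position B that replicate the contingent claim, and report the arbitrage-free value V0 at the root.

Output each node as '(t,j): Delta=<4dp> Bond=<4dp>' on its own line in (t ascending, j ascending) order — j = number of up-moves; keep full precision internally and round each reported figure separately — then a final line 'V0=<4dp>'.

No-arbitrage ⇒ martingale measure with p* = (R−d)/(u−d) = 0.6447.
Terminal values V(2,·): V(2,0)=0.0000, V(2,1)=0.0000, V(2,2)=181.7860
(1,0): S=117.8000. Δ = (V_up−V_dn)/(S_up−S_dn) = (0.0000−0.0000)/(162.5640−73.0360) = 0.0000. V = [p*·0.0000 + (1−p*)·0.0000]/1.11 = 0.0000. B = V − Δ·S = 0.0000.
(1,1): S=262.2000. Δ = (V_up−V_dn)/(S_up−S_dn) = (181.7860−0.0000)/(361.8360−162.5640) = 0.9123. V = [p*·181.7860 + (1−p*)·0.0000]/1.11 = 105.5893. B = V − Δ·S = -133.6028.
(0,0): S=190.0000. Δ = (V_up−V_dn)/(S_up−S_dn) = (105.5893−0.0000)/(262.2000−117.8000) = 0.7312. V = [p*·105.5893 + (1−p*)·0.0000]/1.11 = 61.3309. B = V − Δ·S = -77.6024.
Root portfolio cost Δ·190+B reproduces V0=61.3309.

(0,0): Delta=0.7312 Bond=-77.6024
(1,0): Delta=0.0000 Bond=0.0000
(1,1): Delta=0.9123 Bond=-133.6028
V0=61.3309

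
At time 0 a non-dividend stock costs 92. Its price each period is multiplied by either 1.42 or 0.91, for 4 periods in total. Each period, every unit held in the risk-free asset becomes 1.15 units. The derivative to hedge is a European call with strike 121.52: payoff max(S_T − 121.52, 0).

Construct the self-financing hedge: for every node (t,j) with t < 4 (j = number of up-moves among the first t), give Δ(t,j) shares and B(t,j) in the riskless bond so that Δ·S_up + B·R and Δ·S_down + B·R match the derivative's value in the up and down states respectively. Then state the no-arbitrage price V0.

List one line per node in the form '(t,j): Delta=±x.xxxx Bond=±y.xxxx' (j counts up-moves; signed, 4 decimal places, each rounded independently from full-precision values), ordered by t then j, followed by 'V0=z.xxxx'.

The replicating-portfolio and risk-neutral prices coincide; use p* = (1.15−0.91)/(1.42−0.91) = 0.4706 for the latter.
Terminal payoffs: V(4,0)=0.0000, V(4,1)=0.0000, V(4,2)=32.0998, V(4,3)=118.1945, V(4,4)=252.5399
(3,0): S=69.3285. Δ = (V_up−V_dn)/(S_up−S_dn) = (0.0000−0.0000)/(98.4465−63.0890) = 0.0000. V = [p*·0.0000 + (1−p*)·0.0000]/1.15 = 0.0000. B = V − Δ·S = 0.0000.
(3,1): S=108.1830. Δ = (V_up−V_dn)/(S_up−S_dn) = (32.0998−0.0000)/(153.6198−98.4465) = 0.5818. V = [p*·32.0998 + (1−p*)·0.0000]/1.15 = 13.1355. B = V − Δ·S = -49.8054.
(3,2): S=168.8130. Δ = (V_up−V_dn)/(S_up−S_dn) = (118.1945−32.0998)/(239.7145−153.6198) = 1.0000. V = [p*·118.1945 + (1−p*)·32.0998]/1.15 = 63.1434. B = V − Δ·S = -105.6696.
(3,3): S=263.4225. Δ = (V_up−V_dn)/(S_up−S_dn) = (252.5399−118.1945)/(374.0599−239.7145) = 1.0000. V = [p*·252.5399 + (1−p*)·118.1945]/1.15 = 157.7529. B = V − Δ·S = -105.6696.
(2,0): S=76.1852. Δ = (V_up−V_dn)/(S_up−S_dn) = (13.1355−0.0000)/(108.1830−69.3285) = 0.3381. V = [p*·13.1355 + (1−p*)·0.0000]/1.15 = 5.3751. B = V − Δ·S = -20.3807.
(2,1): S=118.8824. Δ = (V_up−V_dn)/(S_up−S_dn) = (63.1434−13.1355)/(168.8130−108.1830) = 0.8248. V = [p*·63.1434 + (1−p*)·13.1355]/1.15 = 31.8858. B = V − Δ·S = -66.1690.
(2,2): S=185.5088. Δ = (V_up−V_dn)/(S_up−S_dn) = (157.7529−63.1434)/(263.4225−168.8130) = 1.0000. V = [p*·157.7529 + (1−p*)·63.1434]/1.15 = 93.6222. B = V − Δ·S = -91.8866.
(1,0): S=83.7200. Δ = (V_up−V_dn)/(S_up−S_dn) = (31.8858−5.3751)/(118.8824−76.1852) = 0.6209. V = [p*·31.8858 + (1−p*)·5.3751]/1.15 = 15.5224. B = V − Δ·S = -36.4593.
(1,1): S=130.6400. Δ = (V_up−V_dn)/(S_up−S_dn) = (93.6222−31.8858)/(185.5088−118.8824) = 0.9266. V = [p*·93.6222 + (1−p*)·31.8858]/1.15 = 52.9898. B = V − Δ·S = -68.0621.
(0,0): S=92.0000. Δ = (V_up−V_dn)/(S_up−S_dn) = (52.9898−15.5224)/(130.6400−83.7200) = 0.7985. V = [p*·52.9898 + (1−p*)·15.5224]/1.15 = 28.8296. B = V − Δ·S = -44.6358.
Self-financing check: at every node Δ·S+B equals the discounted successor values.

(0,0): Delta=0.7985 Bond=-44.6358
(1,0): Delta=0.6209 Bond=-36.4593
(1,1): Delta=0.9266 Bond=-68.0621
(2,0): Delta=0.3381 Bond=-20.3807
(2,1): Delta=0.8248 Bond=-66.1690
(2,2): Delta=1.0000 Bond=-91.8866
(3,0): Delta=0.0000 Bond=0.0000
(3,1): Delta=0.5818 Bond=-49.8054
(3,2): Delta=1.0000 Bond=-105.6696
(3,3): Delta=1.0000 Bond=-105.6696
V0=28.8296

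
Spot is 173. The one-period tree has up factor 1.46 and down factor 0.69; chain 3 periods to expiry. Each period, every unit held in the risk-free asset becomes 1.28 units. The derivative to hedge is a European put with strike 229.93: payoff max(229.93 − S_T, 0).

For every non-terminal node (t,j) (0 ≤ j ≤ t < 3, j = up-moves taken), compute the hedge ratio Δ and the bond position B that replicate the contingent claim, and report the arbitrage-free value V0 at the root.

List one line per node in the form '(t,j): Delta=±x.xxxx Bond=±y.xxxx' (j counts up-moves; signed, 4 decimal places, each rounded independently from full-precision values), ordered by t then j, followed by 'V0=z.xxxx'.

Under the risk-neutral measure, an up-move has probability p* = (R−d)/(u−d) = 0.7662 and values discount at R = 1.28.
Terminal values V(3,·): V(3,0)=173.0979, V(3,1)=109.6767, V(3,2)=0.0000, V(3,3)=0.0000
  t=2,j=0: stock 82.3653 → up 120.2533 (V=109.6767), down 56.8321 (V=173.0979). Price 97.2675; hedge Δ=-1.0000, bond B=179.6328.
  t=2,j=1: stock 174.2802 → up 254.4491 (V=0.0000), down 120.2533 (V=109.6767). Price 20.0302; hedge Δ=-0.8173, bond B=162.4675.
  t=2,j=2: stock 368.7668 → up 538.3995 (V=0.0000), down 254.4491 (V=0.0000). Price 0.0000; hedge Δ=0.0000, bond B=0.0000.
  t=1,j=0: stock 119.3700 → up 174.2802 (V=20.0302), down 82.3653 (V=97.2675). Price 29.7545; hedge Δ=-0.8403, bond B=130.0626.
  t=1,j=1: stock 252.5800 → up 368.7668 (V=0.0000), down 174.2802 (V=20.0302). Price 3.6581; hedge Δ=-0.1030, bond B=29.6714.
  t=0,j=0: stock 173.0000 → up 252.5800 (V=3.6581), down 119.3700 (V=29.7545). Price 7.6239; hedge Δ=-0.1959, bond B=41.5152.
Check: Δ(0,0)·S0 + B(0,0) = 7.6239 = V0.

(0,0): Delta=-0.1959 Bond=41.5152
(1,0): Delta=-0.8403 Bond=130.0626
(1,1): Delta=-0.1030 Bond=29.6714
(2,0): Delta=-1.0000 Bond=179.6328
(2,1): Delta=-0.8173 Bond=162.4675
(2,2): Delta=0.0000 Bond=0.0000
V0=7.6239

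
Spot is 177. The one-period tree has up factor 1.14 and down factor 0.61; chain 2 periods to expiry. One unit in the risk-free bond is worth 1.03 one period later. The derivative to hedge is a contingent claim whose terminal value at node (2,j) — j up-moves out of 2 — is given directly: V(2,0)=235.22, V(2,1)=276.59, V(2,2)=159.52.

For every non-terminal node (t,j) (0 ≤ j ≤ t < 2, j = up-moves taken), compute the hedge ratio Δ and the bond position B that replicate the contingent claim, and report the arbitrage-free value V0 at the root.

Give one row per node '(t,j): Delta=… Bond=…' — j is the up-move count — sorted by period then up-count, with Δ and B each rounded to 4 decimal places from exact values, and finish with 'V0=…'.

Risk-neutral probability p* = (R−d)/(u−d) = (1.03−0.61)/(1.14−0.61) = 0.7925.
At expiry t=2: V(2,0)=235.2200, V(2,1)=276.5900, V(2,2)=159.5200
Node (1,0) S=107.9700: V=(p*·276.5900+(1−p*)·235.2200)/1.03=260.1978; Δ=(276.5900−235.2200)/(123.0858−65.8617)=0.7229; B=V−Δ·S=182.1412
Node (1,1) S=201.7800: V=(p*·159.5200+(1−p*)·276.5900)/1.03=178.4636; Δ=(159.5200−276.5900)/(230.0292−123.0858)=-1.0947; B=V−Δ·S=399.3504
Node (0,0) S=177.0000: V=(p*·178.4636+(1−p*)·260.1978)/1.03=189.7353; Δ=(178.4636−260.1978)/(201.7800−107.9700)=-0.8713; B=V−Δ·S=343.9508
Root portfolio cost Δ·177+B reproduces V0=189.7353.

(0,0): Delta=-0.8713 Bond=343.9508
(1,0): Delta=0.7229 Bond=182.1412
(1,1): Delta=-1.0947 Bond=399.3504
V0=189.7353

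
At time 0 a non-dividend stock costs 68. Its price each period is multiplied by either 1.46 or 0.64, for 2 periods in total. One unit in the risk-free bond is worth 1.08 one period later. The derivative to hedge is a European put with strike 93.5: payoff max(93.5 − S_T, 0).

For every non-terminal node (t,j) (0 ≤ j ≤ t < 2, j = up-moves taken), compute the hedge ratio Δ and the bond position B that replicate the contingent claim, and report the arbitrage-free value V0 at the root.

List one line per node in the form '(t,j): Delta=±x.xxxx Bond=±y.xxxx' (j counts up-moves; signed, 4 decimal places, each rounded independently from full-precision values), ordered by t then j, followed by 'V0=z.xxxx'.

(0,0): Delta=-0.5416 Bond=61.6884
(1,0): Delta=-1.0000 Bond=86.5741
(1,1): Delta=-0.3680 Bond=49.3934
V0=24.8612

Since d<R<u, set p* = (R−d)/(u−d) = 0.5366; price each node as the discounted p*-expectation of its children.
Terminal payoffs: V(2,0)=65.6472, V(2,1)=29.9608, V(2,2)=0.0000
Node (1,0) S=43.5200: V=(p*·29.9608+(1−p*)·65.6472)/1.08=43.0541; Δ=(29.9608−65.6472)/(63.5392−27.8528)=-1.0000; B=V−Δ·S=86.5741
Node (1,1) S=99.2800: V=(p*·0.0000+(1−p*)·29.9608)/1.08=12.8558; Δ=(0.0000−29.9608)/(144.9488−63.5392)=-0.3680; B=V−Δ·S=49.3934
Node (0,0) S=68.0000: V=(p*·12.8558+(1−p*)·43.0541)/1.08=24.8612; Δ=(12.8558−43.0541)/(99.2800−43.5200)=-0.5416; B=V−Δ·S=61.6884
The time-0 hedge costs 24.8612, which is the no-arbitrage price.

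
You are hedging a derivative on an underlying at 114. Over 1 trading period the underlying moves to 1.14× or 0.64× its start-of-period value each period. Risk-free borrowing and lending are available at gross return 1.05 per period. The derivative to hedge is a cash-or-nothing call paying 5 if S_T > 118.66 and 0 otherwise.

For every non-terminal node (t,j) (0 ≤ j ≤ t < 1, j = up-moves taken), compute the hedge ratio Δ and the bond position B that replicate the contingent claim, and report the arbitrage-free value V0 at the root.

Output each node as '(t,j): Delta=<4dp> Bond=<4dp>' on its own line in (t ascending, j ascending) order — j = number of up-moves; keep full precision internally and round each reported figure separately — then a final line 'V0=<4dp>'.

(0,0): Delta=0.0877 Bond=-6.0952
V0=3.9048

The replicating-portfolio and risk-neutral prices coincide; use p* = (1.05−0.64)/(1.14−0.64) = 0.8200 for the latter.
Payoff layer (t=1): V(1,0)=0.0000, V(1,1)=5.0000
(0,0): S=114.0000. Δ = (V_up−V_dn)/(S_up−S_dn) = (5.0000−0.0000)/(129.9600−72.9600) = 0.0877. V = [p*·5.0000 + (1−p*)·0.0000]/1.05 = 3.9048. B = V − Δ·S = -6.0952.
Check: Δ(0,0)·S0 + B(0,0) = 3.9048 = V0.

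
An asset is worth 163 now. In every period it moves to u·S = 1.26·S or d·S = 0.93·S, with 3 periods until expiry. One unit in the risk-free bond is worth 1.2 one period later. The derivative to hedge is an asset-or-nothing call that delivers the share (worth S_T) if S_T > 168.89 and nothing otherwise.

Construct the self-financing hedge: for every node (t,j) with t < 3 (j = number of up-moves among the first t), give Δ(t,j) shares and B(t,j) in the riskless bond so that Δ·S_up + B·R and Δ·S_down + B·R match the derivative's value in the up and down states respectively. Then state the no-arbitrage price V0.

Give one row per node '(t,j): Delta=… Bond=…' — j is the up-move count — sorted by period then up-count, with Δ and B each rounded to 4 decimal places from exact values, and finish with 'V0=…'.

Risk-neutral probability p* = (R−d)/(u−d) = (1.2−0.93)/(1.26−0.93) = 0.8182.
Terminal values V(3,·): V(3,0)=0.0000, V(3,1)=177.6332, V(3,2)=240.6643, V(3,3)=326.0613
  t=2,j=0: stock 140.9787 → up 177.6332 (V=177.6332), down 131.1102 (V=0.0000). Price 121.1135; hedge Δ=3.8182, bond B=-417.1688.
  t=2,j=1: stock 191.0034 → up 240.6643 (V=240.6643), down 177.6332 (V=177.6332). Price 191.0034; hedge Δ=1.0000, bond B=0.0000.
  t=2,j=2: stock 258.7788 → up 326.0613 (V=326.0613), down 240.6643 (V=240.6643). Price 258.7788; hedge Δ=1.0000, bond B=0.0000.
  t=1,j=0: stock 151.5900 → up 191.0034 (V=191.0034), down 140.9787 (V=121.1135). Price 148.5801; hedge Δ=1.3971, bond B=-63.2074.
  t=1,j=1: stock 205.3800 → up 258.7788 (V=258.7788), down 191.0034 (V=191.0034). Price 205.3800; hedge Δ=1.0000, bond B=0.0000.
  t=0,j=0: stock 163.0000 → up 205.3800 (V=205.3800), down 151.5900 (V=148.5801). Price 162.5440; hedge Δ=1.0560, bond B=-9.5769.
Check: Δ(0,0)·S0 + B(0,0) = 162.5440 = V0.

(0,0): Delta=1.0560 Bond=-9.5769
(1,0): Delta=1.3971 Bond=-63.2074
(1,1): Delta=1.0000 Bond=0.0000
(2,0): Delta=3.8182 Bond=-417.1688
(2,1): Delta=1.0000 Bond=0.0000
(2,2): Delta=1.0000 Bond=0.0000
V0=162.5440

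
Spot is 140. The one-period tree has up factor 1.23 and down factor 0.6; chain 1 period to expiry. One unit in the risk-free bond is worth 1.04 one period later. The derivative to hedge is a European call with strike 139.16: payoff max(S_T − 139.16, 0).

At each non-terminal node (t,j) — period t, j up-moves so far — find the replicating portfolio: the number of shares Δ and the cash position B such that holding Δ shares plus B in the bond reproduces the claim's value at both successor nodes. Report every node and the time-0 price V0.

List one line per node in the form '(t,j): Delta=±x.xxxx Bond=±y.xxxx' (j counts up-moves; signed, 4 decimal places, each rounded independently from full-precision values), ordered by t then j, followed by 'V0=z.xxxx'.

(0,0): Delta=0.3746 Bond=-30.2564
V0=22.1880

No-arbitrage ⇒ martingale measure with p* = (R−d)/(u−d) = 0.6984.
Terminal values V(1,·): V(1,0)=0.0000, V(1,1)=33.0400
Node (0,0) S=140.0000: V=(p*·33.0400+(1−p*)·0.0000)/1.04=22.1880; Δ=(33.0400−0.0000)/(172.2000−84.0000)=0.3746; B=V−Δ·S=-30.2564
Each (Δ,B) replicates both successor values, so the strategy is self-financing and V0 is arbitrage-free.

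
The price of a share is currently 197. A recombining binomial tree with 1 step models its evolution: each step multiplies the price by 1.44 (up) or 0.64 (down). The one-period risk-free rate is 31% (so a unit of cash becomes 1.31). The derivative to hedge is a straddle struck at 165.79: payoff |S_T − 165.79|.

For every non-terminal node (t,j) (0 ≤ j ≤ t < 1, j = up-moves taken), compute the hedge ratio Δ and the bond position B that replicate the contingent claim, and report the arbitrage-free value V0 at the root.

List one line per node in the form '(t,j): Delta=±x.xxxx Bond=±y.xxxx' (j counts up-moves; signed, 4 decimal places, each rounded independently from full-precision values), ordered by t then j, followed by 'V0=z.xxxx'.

Risk-neutral probability p* = (R−d)/(u−d) = (1.31−0.64)/(1.44−0.64) = 0.8375.
Terminal payoffs: V(1,0)=39.7100, V(1,1)=117.8900
(0,0): S=197.0000. Δ = (V_up−V_dn)/(S_up−S_dn) = (117.8900−39.7100)/(283.6800−126.0800) = 0.4961. V = [p*·117.8900 + (1−p*)·39.7100]/1.31 = 80.2945. B = V − Δ·S = -17.4305.
Root portfolio cost Δ·197+B reproduces V0=80.2945.

(0,0): Delta=0.4961 Bond=-17.4305
V0=80.2945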